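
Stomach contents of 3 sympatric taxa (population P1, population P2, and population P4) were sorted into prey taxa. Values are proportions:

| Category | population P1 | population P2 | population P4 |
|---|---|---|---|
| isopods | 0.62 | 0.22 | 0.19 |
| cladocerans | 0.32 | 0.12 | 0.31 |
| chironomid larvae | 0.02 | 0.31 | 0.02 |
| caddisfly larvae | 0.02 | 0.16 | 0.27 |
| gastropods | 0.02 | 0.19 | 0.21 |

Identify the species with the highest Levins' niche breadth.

Σp_P1ᵢ² = 0.62² + 0.32² + 0.02² + 0.02² + 0.02² = 0.3844 + 0.1024 + 0.0004 + 0.0004 + 0.0004 = 0.4880
B_P1 = 1 / 0.4880 = 2.0492
Σp_P2ᵢ² = 0.22² + 0.12² + 0.31² + 0.16² + 0.19² = 0.0484 + 0.0144 + 0.0961 + 0.0256 + 0.0361 = 0.2206
B_P2 = 1 / 0.2206 = 4.5331
Σp_P4ᵢ² = 0.19² + 0.31² + 0.02² + 0.27² + 0.21² = 0.0361 + 0.0961 + 0.0004 + 0.0729 + 0.0441 = 0.2496
B_P4 = 1 / 0.2496 = 4.0064
Highest B → broadest niche (most generalist): population P2 (B = 4.53).

population P2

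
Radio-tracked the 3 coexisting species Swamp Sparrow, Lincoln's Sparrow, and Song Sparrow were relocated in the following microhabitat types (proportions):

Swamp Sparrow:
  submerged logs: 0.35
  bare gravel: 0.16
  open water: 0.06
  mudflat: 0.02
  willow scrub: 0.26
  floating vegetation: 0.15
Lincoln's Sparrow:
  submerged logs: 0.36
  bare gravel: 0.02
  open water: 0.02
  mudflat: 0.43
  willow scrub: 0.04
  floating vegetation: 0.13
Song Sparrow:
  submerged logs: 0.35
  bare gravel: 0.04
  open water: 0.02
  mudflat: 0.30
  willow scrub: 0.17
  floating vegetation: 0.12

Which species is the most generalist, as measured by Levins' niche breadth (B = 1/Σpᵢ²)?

Σp_Swamᵢ² = 0.35² + 0.16² + 0.06² + 0.02² + 0.26² + 0.15² = 0.1225 + 0.0256 + 0.0036 + 0.0004 + 0.0676 + 0.0225 = 0.2422
B_Swam = 1 / 0.2422 = 4.1288
Σp_Lincᵢ² = 0.36² + 0.02² + 0.02² + 0.43² + 0.04² + 0.13² = 0.1296 + 0.0004 + 0.0004 + 0.1849 + 0.0016 + 0.0169 = 0.3338
B_Linc = 1 / 0.3338 = 2.9958
Σp_Songᵢ² = 0.35² + 0.04² + 0.02² + 0.30² + 0.17² + 0.12² = 0.1225 + 0.0016 + 0.0004 + 0.0900 + 0.0289 + 0.0144 = 0.2578
B_Song = 1 / 0.2578 = 3.8790
Highest B → broadest niche (most generalist): Swamp Sparrow (B = 4.13).

Swamp Sparrow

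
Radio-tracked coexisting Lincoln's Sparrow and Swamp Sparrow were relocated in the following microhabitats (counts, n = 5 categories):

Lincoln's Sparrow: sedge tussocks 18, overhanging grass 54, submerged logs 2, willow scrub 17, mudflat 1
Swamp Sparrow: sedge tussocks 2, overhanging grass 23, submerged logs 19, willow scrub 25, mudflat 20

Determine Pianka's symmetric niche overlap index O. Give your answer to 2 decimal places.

Proportions for Lincoln's Sparrow (n=92): 18/92=0.1957, 54/92=0.5870, 2/92=0.0217, 17/92=0.1848, 1/92=0.0109
Proportions for Swamp Sparrow (n=89): 2/89=0.0225, 23/89=0.2584, 19/89=0.2135, 25/89=0.2809, 20/89=0.2247
Σ p₁ᵢp₂ᵢ = 0.004403 + 0.151681 + 0.004633 + 0.051910 + 0.002449 = 0.215076
Σp_1ᵢ² = 0.1957² + 0.5870² + 0.0217² + 0.1848² + 0.0109² = 0.038298 + 0.344569 + 0.000471 + 0.034151 + 0.000119 = 0.417608
Σp_2ᵢ² = 0.0225² + 0.2584² + 0.2135² + 0.2809² + 0.2247² = 0.000506 + 0.066771 + 0.045582 + 0.078905 + 0.050490 = 0.242254
O = 0.215076 / √(0.417608 × 0.242254) = 0.215076 / 0.3180679 = 0.6762

0.68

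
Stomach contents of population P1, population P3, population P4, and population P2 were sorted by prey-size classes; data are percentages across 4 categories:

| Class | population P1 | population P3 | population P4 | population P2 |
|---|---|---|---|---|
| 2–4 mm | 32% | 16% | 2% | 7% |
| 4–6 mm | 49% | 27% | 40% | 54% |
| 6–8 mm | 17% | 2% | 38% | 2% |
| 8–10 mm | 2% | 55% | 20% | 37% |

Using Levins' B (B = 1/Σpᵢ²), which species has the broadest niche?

Convert percentages to proportions (divide by 100).
Σp_P1ᵢ² = 0.32² + 0.49² + 0.17² + 0.02² = 0.1024 + 0.2401 + 0.0289 + 0.0004 = 0.3718
B_P1 = 1 / 0.3718 = 2.6896
Σp_P3ᵢ² = 0.16² + 0.27² + 0.02² + 0.55² = 0.0256 + 0.0729 + 0.0004 + 0.3025 = 0.4014
B_P3 = 1 / 0.4014 = 2.4913
Σp_P4ᵢ² = 0.02² + 0.40² + 0.38² + 0.20² = 0.0004 + 0.1600 + 0.1444 + 0.0400 = 0.3448
B_P4 = 1 / 0.3448 = 2.9002
Σp_P2ᵢ² = 0.07² + 0.54² + 0.02² + 0.37² = 0.0049 + 0.2916 + 0.0004 + 0.1369 = 0.4338
B_P2 = 1 / 0.4338 = 2.3052
Highest B → broadest niche (most generalist): population P4 (B = 2.90).

population P4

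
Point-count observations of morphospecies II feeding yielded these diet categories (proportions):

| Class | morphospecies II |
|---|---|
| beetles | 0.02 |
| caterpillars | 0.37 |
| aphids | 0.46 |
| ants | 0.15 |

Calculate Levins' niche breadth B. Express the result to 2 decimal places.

Σpᵢ² = 0.02² + 0.37² + 0.46² + 0.15² = 0.0004 + 0.1369 + 0.2116 + 0.0225 = 0.3714
B = 1 / 0.3714 = 2.6925

2.69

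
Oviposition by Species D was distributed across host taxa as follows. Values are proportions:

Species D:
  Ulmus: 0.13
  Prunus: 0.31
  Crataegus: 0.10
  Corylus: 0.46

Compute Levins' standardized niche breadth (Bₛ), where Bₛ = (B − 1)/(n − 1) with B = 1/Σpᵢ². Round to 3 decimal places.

Σpᵢ² = 0.13² + 0.31² + 0.10² + 0.46² = 0.0169 + 0.0961 + 0.0100 + 0.2116 = 0.3346
B = 1 / 0.3346 = 2.98864
Bₛ = (B − 1)/(n − 1) = (2.98864 − 1)/(4 − 1) = 1.98864/3 = 0.66288

0.663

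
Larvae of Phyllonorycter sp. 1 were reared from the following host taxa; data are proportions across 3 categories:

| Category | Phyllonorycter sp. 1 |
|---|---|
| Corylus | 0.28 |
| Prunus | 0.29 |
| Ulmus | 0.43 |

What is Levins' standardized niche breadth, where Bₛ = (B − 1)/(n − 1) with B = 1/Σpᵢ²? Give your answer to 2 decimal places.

0.94

Σpᵢ² = 0.28² + 0.29² + 0.43² = 0.0784 + 0.0841 + 0.1849 = 0.3474
B = 1 / 0.3474 = 2.8785
Bₛ = (B − 1)/(n − 1) = (2.8785 − 1)/(3 − 1) = 1.8785/2 = 0.9393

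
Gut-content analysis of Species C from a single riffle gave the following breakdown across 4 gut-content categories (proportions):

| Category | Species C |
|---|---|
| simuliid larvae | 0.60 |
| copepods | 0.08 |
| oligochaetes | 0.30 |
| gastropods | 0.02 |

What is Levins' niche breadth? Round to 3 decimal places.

Σpᵢ² = 0.60² + 0.08² + 0.30² + 0.02² = 0.3600 + 0.0064 + 0.0900 + 0.0004 = 0.4568
B = 1 / 0.4568 = 2.18914

2.189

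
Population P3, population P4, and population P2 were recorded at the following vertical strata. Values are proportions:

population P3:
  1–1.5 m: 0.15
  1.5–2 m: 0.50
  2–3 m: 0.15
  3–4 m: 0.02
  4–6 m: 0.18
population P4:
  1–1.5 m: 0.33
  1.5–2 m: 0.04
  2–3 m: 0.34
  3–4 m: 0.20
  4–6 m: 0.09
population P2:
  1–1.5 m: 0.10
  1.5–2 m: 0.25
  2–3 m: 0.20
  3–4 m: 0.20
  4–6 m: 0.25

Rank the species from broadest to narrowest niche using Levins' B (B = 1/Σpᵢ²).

Σp_P3ᵢ² = 0.15² + 0.50² + 0.15² + 0.02² + 0.18² = 0.0225 + 0.2500 + 0.0225 + 0.0004 + 0.0324 = 0.3278
B_P3 = 1 / 0.3278 = 3.0506
Σp_P4ᵢ² = 0.33² + 0.04² + 0.34² + 0.20² + 0.09² = 0.1089 + 0.0016 + 0.1156 + 0.0400 + 0.0081 = 0.2742
B_P4 = 1 / 0.2742 = 3.6470
Σp_P2ᵢ² = 0.10² + 0.25² + 0.20² + 0.20² + 0.25² = 0.0100 + 0.0625 + 0.0400 + 0.0400 + 0.0625 = 0.2150
B_P2 = 1 / 0.2150 = 4.6512
Ranking by B (broadest → narrowest): population P2 (4.65) > population P4 (3.65) > population P3 (3.05)

population P2 > population P4 > population P3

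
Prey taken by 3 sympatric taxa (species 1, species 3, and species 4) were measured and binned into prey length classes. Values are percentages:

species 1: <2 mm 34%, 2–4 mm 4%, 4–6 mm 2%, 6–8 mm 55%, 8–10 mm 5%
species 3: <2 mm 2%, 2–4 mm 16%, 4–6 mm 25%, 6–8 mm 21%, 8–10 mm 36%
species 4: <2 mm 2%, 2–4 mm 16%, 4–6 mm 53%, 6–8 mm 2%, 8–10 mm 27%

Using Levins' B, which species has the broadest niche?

Convert percentages to proportions (divide by 100).
Σp_1ᵢ² = 0.34² + 0.04² + 0.02² + 0.55² + 0.05² = 0.1156 + 0.0016 + 0.0004 + 0.3025 + 0.0025 = 0.4226
B_1 = 1 / 0.4226 = 2.3663
Σp_3ᵢ² = 0.02² + 0.16² + 0.25² + 0.21² + 0.36² = 0.0004 + 0.0256 + 0.0625 + 0.0441 + 0.1296 = 0.2622
B_3 = 1 / 0.2622 = 3.8139
Σp_4ᵢ² = 0.02² + 0.16² + 0.53² + 0.02² + 0.27² = 0.0004 + 0.0256 + 0.2809 + 0.0004 + 0.0729 = 0.3802
B_4 = 1 / 0.3802 = 2.6302
Highest B → broadest niche (most generalist): species 3 (B = 3.81).

species 3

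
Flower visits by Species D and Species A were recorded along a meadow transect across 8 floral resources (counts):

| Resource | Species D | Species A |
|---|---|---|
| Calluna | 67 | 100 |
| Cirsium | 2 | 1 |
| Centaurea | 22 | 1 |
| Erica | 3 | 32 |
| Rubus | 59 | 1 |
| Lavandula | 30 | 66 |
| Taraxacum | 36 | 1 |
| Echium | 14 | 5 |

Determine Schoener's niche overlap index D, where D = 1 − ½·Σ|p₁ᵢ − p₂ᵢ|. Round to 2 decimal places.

0.47

Proportions for Species D (n=233): 67/233=0.2876, 2/233=0.0086, 22/233=0.0944, 3/233=0.0129, 59/233=0.2532, 30/233=0.1288, 36/233=0.1545, 14/233=0.0601
Proportions for Species A (n=207): 100/207=0.4831, 1/207=0.0048, 1/207=0.0048, 32/207=0.1546, 1/207=0.0048, 66/207=0.3188, 1/207=0.0048, 5/207=0.0242
Σ|p₁ᵢ − p₂ᵢ| = 0.1955 + 0.0038 + 0.0896 + 0.1417 + 0.2484 + 0.1900 + 0.1497 + 0.0359 = 1.0546
D = 1 − ½ × 1.0546 = 1 − 0.52730 = 0.47270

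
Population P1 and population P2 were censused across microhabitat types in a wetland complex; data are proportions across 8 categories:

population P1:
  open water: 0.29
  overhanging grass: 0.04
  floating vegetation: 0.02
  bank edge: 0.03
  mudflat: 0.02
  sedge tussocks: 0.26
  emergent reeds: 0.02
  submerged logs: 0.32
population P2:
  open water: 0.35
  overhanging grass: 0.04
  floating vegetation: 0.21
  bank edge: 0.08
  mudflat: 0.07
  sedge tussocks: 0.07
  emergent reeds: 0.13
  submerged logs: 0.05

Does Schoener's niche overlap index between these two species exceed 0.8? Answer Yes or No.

Σ|p₁ᵢ − p₂ᵢ| = 0.06 + 0.00 + 0.19 + 0.05 + 0.05 + 0.19 + 0.11 + 0.27 = 0.92
D = 1 − ½ × 0.92 = 1 − 0.460 = 0.5400
D = 0.5400 < 0.8 → No.

No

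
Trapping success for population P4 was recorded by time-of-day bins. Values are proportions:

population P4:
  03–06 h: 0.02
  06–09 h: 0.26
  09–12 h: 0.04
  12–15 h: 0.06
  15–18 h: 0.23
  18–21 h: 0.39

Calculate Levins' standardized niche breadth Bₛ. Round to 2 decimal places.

0.52

Σpᵢ² = 0.02² + 0.26² + 0.04² + 0.06² + 0.23² + 0.39² = 0.0004 + 0.0676 + 0.0016 + 0.0036 + 0.0529 + 0.1521 = 0.2782
B = 1 / 0.2782 = 3.5945
Bₛ = (B − 1)/(n − 1) = (3.5945 − 1)/(6 − 1) = 2.5945/5 = 0.5189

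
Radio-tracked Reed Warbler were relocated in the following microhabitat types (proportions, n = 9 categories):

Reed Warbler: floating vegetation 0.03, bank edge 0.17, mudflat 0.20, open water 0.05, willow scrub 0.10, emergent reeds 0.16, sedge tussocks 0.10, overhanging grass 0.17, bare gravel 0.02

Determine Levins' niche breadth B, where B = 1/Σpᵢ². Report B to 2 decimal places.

6.79

Σpᵢ² = 0.03² + 0.17² + 0.20² + 0.05² + 0.10² + 0.16² + 0.10² + 0.17² + 0.02² = 0.0009 + 0.0289 + 0.0400 + 0.0025 + 0.0100 + 0.0256 + 0.0100 + 0.0289 + 0.0004 = 0.1472
B = 1 / 0.1472 = 6.7935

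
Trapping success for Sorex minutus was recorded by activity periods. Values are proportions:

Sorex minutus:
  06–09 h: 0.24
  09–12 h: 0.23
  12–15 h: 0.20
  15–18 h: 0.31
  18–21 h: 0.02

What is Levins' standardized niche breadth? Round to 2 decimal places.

0.76

Σpᵢ² = 0.24² + 0.23² + 0.20² + 0.31² + 0.02² = 0.0576 + 0.0529 + 0.0400 + 0.0961 + 0.0004 = 0.2470
B = 1 / 0.2470 = 4.0486
Bₛ = (B − 1)/(n − 1) = (4.0486 − 1)/(5 − 1) = 3.0486/4 = 0.7622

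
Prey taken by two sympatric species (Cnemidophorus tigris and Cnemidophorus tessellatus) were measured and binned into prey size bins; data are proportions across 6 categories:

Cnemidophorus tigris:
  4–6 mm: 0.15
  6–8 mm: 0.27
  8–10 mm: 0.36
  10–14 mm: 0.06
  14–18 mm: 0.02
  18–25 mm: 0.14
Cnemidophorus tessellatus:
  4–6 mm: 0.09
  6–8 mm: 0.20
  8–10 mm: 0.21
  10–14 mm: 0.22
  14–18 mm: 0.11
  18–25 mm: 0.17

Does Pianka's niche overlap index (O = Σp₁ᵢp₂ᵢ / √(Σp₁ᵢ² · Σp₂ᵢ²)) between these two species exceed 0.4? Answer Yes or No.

Yes

Σ p₁ᵢp₂ᵢ = 0.0135 + 0.0540 + 0.0756 + 0.0132 + 0.0022 + 0.0238 = 0.1823
Σp_1ᵢ² = 0.15² + 0.27² + 0.36² + 0.06² + 0.02² + 0.14² = 0.0225 + 0.0729 + 0.1296 + 0.0036 + 0.0004 + 0.0196 = 0.2486
Σp_2ᵢ² = 0.09² + 0.20² + 0.21² + 0.22² + 0.11² + 0.17² = 0.0081 + 0.0400 + 0.0441 + 0.0484 + 0.0121 + 0.0289 = 0.1816
O = 0.1823 / √(0.2486 × 0.1816) = 0.1823 / 0.21248 = 0.8580
O = 0.8580 > 0.4 → Yes.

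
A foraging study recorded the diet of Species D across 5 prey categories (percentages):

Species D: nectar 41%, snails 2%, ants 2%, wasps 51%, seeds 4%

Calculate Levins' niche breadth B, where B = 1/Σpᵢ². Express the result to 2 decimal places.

2.32

Convert percentages to proportions (divide by 100).
Σpᵢ² = 0.41² + 0.02² + 0.02² + 0.51² + 0.04² = 0.1681 + 0.0004 + 0.0004 + 0.2601 + 0.0016 = 0.4306
B = 1 / 0.4306 = 2.3223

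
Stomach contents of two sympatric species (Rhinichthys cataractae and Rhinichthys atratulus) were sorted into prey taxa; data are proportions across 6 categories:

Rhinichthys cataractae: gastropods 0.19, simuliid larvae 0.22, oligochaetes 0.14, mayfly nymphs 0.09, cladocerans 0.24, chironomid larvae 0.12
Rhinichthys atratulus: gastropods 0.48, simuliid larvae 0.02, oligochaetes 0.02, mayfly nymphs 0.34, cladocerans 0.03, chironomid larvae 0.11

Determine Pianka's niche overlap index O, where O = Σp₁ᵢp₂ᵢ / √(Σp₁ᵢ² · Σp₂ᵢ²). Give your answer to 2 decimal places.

Σ p₁ᵢp₂ᵢ = 0.0912 + 0.0044 + 0.0028 + 0.0306 + 0.0072 + 0.0132 = 0.1494
Σp_1ᵢ² = 0.19² + 0.22² + 0.14² + 0.09² + 0.24² + 0.12² = 0.0361 + 0.0484 + 0.0196 + 0.0081 + 0.0576 + 0.0144 = 0.1842
Σp_2ᵢ² = 0.48² + 0.02² + 0.02² + 0.34² + 0.03² + 0.11² = 0.2304 + 0.0004 + 0.0004 + 0.1156 + 0.0009 + 0.0121 = 0.3598
O = 0.1494 / √(0.1842 × 0.3598) = 0.1494 / 0.25744 = 0.5803

0.58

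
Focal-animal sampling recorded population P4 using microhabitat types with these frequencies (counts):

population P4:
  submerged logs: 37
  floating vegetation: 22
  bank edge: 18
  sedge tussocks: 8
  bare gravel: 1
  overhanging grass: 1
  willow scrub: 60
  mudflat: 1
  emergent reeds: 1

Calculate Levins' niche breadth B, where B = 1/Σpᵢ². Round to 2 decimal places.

3.80

Proportions for population P4 (n=149): 37/149=0.2483, 22/149=0.1477, 18/149=0.1208, 8/149=0.0537, 1/149=0.0067, 1/149=0.0067, 60/149=0.4027, 1/149=0.0067, 1/149=0.0067
Σpᵢ² = 0.2483² + 0.1477² + 0.1208² + 0.0537² + 0.0067² + 0.0067² + 0.4027² + 0.0067² + 0.0067² = 0.061653 + 0.021815 + 0.014593 + 0.002884 + 0.000045 + 0.000045 + 0.162167 + 0.000045 + 0.000045 = 0.263292
B = 1 / 0.263292 = 3.7981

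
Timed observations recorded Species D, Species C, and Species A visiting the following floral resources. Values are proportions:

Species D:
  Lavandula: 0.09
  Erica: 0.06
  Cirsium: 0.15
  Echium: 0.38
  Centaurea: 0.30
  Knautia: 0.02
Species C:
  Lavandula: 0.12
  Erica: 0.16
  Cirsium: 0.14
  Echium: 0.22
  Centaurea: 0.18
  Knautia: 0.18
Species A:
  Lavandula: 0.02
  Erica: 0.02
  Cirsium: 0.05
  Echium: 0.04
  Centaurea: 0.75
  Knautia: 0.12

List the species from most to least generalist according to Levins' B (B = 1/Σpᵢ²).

Σp_Dᵢ² = 0.09² + 0.06² + 0.15² + 0.38² + 0.30² + 0.02² = 0.0081 + 0.0036 + 0.0225 + 0.1444 + 0.0900 + 0.0004 = 0.2690
B_D = 1 / 0.2690 = 3.7175
Σp_Cᵢ² = 0.12² + 0.16² + 0.14² + 0.22² + 0.18² + 0.18² = 0.0144 + 0.0256 + 0.0196 + 0.0484 + 0.0324 + 0.0324 = 0.1728
B_C = 1 / 0.1728 = 5.7870
Σp_Aᵢ² = 0.02² + 0.02² + 0.05² + 0.04² + 0.75² + 0.12² = 0.0004 + 0.0004 + 0.0025 + 0.0016 + 0.5625 + 0.0144 = 0.5818
B_A = 1 / 0.5818 = 1.7188
Ranking by B (broadest → narrowest): Species C (5.79) > Species D (3.72) > Species A (1.72)

Species C > Species D > Species A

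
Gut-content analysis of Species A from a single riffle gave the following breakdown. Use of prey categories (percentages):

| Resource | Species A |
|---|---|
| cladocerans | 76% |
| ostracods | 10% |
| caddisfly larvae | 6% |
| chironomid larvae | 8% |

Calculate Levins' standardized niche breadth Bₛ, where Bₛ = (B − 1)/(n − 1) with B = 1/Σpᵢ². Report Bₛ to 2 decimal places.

0.22

Convert percentages to proportions (divide by 100).
Σpᵢ² = 0.76² + 0.10² + 0.06² + 0.08² = 0.5776 + 0.0100 + 0.0036 + 0.0064 = 0.5976
B = 1 / 0.5976 = 1.6734
Bₛ = (B − 1)/(n − 1) = (1.6734 − 1)/(4 − 1) = 0.6734/3 = 0.2245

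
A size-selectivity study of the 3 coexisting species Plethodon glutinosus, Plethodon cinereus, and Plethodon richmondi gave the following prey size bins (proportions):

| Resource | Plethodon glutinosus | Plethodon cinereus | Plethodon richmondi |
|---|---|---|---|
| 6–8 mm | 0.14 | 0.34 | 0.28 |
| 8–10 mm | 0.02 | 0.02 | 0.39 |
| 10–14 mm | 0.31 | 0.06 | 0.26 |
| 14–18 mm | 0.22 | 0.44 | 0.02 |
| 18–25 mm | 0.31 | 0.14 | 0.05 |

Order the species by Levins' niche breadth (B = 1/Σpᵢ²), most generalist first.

Σp_glutᵢ² = 0.14² + 0.02² + 0.31² + 0.22² + 0.31² = 0.0196 + 0.0004 + 0.0961 + 0.0484 + 0.0961 = 0.2606
B_glut = 1 / 0.2606 = 3.8373
Σp_cineᵢ² = 0.34² + 0.02² + 0.06² + 0.44² + 0.14² = 0.1156 + 0.0004 + 0.0036 + 0.1936 + 0.0196 = 0.3328
B_cine = 1 / 0.3328 = 3.0048
Σp_richᵢ² = 0.28² + 0.39² + 0.26² + 0.02² + 0.05² = 0.0784 + 0.1521 + 0.0676 + 0.0004 + 0.0025 = 0.3010
B_rich = 1 / 0.3010 = 3.3223
Ranking by B (broadest → narrowest): Plethodon glutinosus (3.84) > Plethodon richmondi (3.32) > Plethodon cinereus (3.00)

Plethodon glutinosus > Plethodon richmondi > Plethodon cinereus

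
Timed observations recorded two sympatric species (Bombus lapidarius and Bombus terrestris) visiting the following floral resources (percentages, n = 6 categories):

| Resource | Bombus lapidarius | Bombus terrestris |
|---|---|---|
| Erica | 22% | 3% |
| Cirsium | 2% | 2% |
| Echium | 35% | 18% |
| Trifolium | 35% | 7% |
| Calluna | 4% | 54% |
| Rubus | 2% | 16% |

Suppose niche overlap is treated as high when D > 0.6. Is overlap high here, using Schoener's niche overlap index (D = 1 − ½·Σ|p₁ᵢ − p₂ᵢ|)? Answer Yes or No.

Convert percentages to proportions (divide by 100).
Σ|p₁ᵢ − p₂ᵢ| = 0.19 + 0.00 + 0.17 + 0.28 + 0.50 + 0.14 = 1.28
D = 1 − ½ × 1.28 = 1 − 0.640 = 0.3600
D = 0.3600 < 0.6 → No.

No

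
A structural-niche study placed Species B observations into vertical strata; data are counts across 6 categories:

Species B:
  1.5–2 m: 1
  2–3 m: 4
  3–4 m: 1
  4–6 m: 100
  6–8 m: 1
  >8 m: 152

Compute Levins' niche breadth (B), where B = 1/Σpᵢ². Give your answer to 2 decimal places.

Proportions for Species B (n=259): 1/259=0.0039, 4/259=0.0154, 1/259=0.0039, 100/259=0.3861, 1/259=0.0039, 152/259=0.5869
Σpᵢ² = 0.0039² + 0.0154² + 0.0039² + 0.3861² + 0.0039² + 0.5869² = 0.000015 + 0.000237 + 0.000015 + 0.149073 + 0.000015 + 0.344452 = 0.493807
B = 1 / 0.493807 = 2.0251

2.03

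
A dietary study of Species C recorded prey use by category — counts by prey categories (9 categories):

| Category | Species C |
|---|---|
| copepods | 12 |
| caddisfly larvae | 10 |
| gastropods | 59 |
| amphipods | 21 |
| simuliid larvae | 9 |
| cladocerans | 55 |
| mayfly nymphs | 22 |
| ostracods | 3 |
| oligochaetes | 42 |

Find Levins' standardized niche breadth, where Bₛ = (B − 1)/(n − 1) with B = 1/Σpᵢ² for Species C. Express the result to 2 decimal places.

0.59

Proportions for Species C (n=233): 12/233=0.0515, 10/233=0.0429, 59/233=0.2532, 21/233=0.0901, 9/233=0.0386, 55/233=0.2361, 22/233=0.0944, 3/233=0.0129, 42/233=0.1803
Σpᵢ² = 0.0515² + 0.0429² + 0.2532² + 0.0901² + 0.0386² + 0.2361² + 0.0944² + 0.0129² + 0.1803² = 0.002652 + 0.001840 + 0.064110 + 0.008118 + 0.001490 + 0.055743 + 0.008911 + 0.000166 + 0.032508 = 0.175538
B = 1 / 0.175538 = 5.6968
Bₛ = (B − 1)/(n − 1) = (5.6968 − 1)/(9 − 1) = 4.6968/8 = 0.5871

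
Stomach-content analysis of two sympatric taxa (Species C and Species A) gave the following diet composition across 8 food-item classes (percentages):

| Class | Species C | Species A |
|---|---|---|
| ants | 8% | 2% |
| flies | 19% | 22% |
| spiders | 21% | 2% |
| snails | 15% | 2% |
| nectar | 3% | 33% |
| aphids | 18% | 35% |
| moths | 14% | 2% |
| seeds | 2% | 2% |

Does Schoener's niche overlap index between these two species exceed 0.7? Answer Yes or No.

Convert percentages to proportions (divide by 100).
Σ|p₁ᵢ − p₂ᵢ| = 0.06 + 0.03 + 0.19 + 0.13 + 0.30 + 0.17 + 0.12 + 0.00 = 1.00
D = 1 − ½ × 1.00 = 1 − 0.500 = 0.5000
D = 0.5000 < 0.7 → No.

No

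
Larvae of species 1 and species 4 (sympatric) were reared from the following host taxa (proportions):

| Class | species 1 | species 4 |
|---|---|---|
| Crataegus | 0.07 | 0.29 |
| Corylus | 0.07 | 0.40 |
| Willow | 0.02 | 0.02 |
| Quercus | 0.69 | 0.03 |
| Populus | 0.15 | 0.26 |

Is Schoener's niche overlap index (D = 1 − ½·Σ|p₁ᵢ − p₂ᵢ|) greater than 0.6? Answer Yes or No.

No

Σ|p₁ᵢ − p₂ᵢ| = 0.22 + 0.33 + 0.00 + 0.66 + 0.11 = 1.32
D = 1 − ½ × 1.32 = 1 − 0.660 = 0.3400
D = 0.3400 < 0.6 → No.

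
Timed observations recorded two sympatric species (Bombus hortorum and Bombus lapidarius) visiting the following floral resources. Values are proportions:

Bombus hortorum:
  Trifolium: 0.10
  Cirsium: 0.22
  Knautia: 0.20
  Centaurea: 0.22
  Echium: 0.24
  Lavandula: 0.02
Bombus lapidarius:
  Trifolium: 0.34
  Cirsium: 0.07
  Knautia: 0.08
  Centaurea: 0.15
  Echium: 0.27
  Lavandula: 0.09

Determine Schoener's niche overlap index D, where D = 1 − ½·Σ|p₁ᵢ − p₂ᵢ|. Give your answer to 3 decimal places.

0.660

Σ|p₁ᵢ − p₂ᵢ| = 0.24 + 0.15 + 0.12 + 0.07 + 0.03 + 0.07 = 0.68
D = 1 − ½ × 0.68 = 1 − 0.340 = 0.66000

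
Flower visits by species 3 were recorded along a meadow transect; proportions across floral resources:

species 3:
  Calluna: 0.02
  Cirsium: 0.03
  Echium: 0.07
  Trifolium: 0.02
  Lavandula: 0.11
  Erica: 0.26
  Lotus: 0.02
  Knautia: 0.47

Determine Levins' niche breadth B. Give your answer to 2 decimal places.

3.25

Σpᵢ² = 0.02² + 0.03² + 0.07² + 0.02² + 0.11² + 0.26² + 0.02² + 0.47² = 0.0004 + 0.0009 + 0.0049 + 0.0004 + 0.0121 + 0.0676 + 0.0004 + 0.2209 = 0.3076
B = 1 / 0.3076 = 3.2510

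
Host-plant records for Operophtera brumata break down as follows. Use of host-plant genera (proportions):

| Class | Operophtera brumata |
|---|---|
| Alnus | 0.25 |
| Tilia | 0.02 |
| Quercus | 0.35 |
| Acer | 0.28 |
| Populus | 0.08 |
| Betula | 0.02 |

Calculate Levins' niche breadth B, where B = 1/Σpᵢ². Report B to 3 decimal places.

Σpᵢ² = 0.25² + 0.02² + 0.35² + 0.28² + 0.08² + 0.02² = 0.0625 + 0.0004 + 0.1225 + 0.0784 + 0.0064 + 0.0004 = 0.2706
B = 1 / 0.2706 = 3.69549

3.695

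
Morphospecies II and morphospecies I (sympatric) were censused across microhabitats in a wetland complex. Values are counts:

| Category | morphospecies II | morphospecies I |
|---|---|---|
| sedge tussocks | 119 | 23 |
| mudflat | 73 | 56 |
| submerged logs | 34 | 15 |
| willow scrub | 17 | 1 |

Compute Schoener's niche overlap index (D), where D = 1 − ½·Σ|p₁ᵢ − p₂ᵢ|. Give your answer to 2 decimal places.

Proportions for morphospecies II (n=243): 119/243=0.4897, 73/243=0.3004, 34/243=0.1399, 17/243=0.0700
Proportions for morphospecies I (n=95): 23/95=0.2421, 56/95=0.5895, 15/95=0.1579, 1/95=0.0105
Σ|p₁ᵢ − p₂ᵢ| = 0.2476 + 0.2891 + 0.0180 + 0.0595 = 0.6142
D = 1 − ½ × 0.6142 = 1 − 0.30710 = 0.69290

0.69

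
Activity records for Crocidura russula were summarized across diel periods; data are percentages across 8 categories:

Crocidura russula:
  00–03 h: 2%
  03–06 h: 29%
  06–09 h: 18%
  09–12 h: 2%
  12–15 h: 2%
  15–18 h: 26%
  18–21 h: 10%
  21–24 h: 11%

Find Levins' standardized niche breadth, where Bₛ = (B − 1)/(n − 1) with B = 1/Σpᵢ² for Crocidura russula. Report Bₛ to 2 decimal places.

0.55

Convert percentages to proportions (divide by 100).
Σpᵢ² = 0.02² + 0.29² + 0.18² + 0.02² + 0.02² + 0.26² + 0.10² + 0.11² = 0.0004 + 0.0841 + 0.0324 + 0.0004 + 0.0004 + 0.0676 + 0.0100 + 0.0121 = 0.2074
B = 1 / 0.2074 = 4.8216
Bₛ = (B − 1)/(n − 1) = (4.8216 − 1)/(8 − 1) = 3.8216/7 = 0.5459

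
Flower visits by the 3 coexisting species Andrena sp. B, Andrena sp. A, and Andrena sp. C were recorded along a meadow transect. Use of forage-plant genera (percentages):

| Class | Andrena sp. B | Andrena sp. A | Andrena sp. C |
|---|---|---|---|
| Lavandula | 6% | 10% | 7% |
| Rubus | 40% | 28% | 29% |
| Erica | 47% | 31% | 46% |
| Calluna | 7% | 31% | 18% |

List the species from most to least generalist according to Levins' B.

Convert percentages to proportions (divide by 100).
Σp_Bᵢ² = 0.06² + 0.40² + 0.47² + 0.07² = 0.0036 + 0.1600 + 0.2209 + 0.0049 = 0.3894
B_B = 1 / 0.3894 = 2.5681
Σp_Aᵢ² = 0.10² + 0.28² + 0.31² + 0.31² = 0.0100 + 0.0784 + 0.0961 + 0.0961 = 0.2806
B_A = 1 / 0.2806 = 3.5638
Σp_Cᵢ² = 0.07² + 0.29² + 0.46² + 0.18² = 0.0049 + 0.0841 + 0.2116 + 0.0324 = 0.3330
B_C = 1 / 0.3330 = 3.0030
Ranking by B (broadest → narrowest): Andrena sp. A (3.56) > Andrena sp. C (3.00) > Andrena sp. B (2.57)

Andrena sp. A > Andrena sp. C > Andrena sp. B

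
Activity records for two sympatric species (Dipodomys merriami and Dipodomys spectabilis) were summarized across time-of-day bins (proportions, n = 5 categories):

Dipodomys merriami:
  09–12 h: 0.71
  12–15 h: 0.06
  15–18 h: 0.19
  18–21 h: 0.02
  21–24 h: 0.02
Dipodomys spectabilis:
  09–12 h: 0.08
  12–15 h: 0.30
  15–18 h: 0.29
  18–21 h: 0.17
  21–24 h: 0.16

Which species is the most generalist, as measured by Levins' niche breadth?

Σp_merrᵢ² = 0.71² + 0.06² + 0.19² + 0.02² + 0.02² = 0.5041 + 0.0036 + 0.0361 + 0.0004 + 0.0004 = 0.5446
B_merr = 1 / 0.5446 = 1.8362
Σp_specᵢ² = 0.08² + 0.30² + 0.29² + 0.17² + 0.16² = 0.0064 + 0.0900 + 0.0841 + 0.0289 + 0.0256 = 0.2350
B_spec = 1 / 0.2350 = 4.2553
Highest B → broadest niche (most generalist): Dipodomys spectabilis (B = 4.26).

Dipodomys spectabilis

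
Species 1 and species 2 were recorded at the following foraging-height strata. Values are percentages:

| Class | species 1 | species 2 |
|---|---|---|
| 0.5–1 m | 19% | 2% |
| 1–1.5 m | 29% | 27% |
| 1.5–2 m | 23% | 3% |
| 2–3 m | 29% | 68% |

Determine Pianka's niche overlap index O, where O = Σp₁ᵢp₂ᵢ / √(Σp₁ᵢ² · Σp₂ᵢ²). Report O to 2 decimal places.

Convert percentages to proportions (divide by 100).
Σ p₁ᵢp₂ᵢ = 0.0038 + 0.0783 + 0.0069 + 0.1972 = 0.2862
Σp_1ᵢ² = 0.19² + 0.29² + 0.23² + 0.29² = 0.0361 + 0.0841 + 0.0529 + 0.0841 = 0.2572
Σp_2ᵢ² = 0.02² + 0.27² + 0.03² + 0.68² = 0.0004 + 0.0729 + 0.0009 + 0.4624 = 0.5366
O = 0.2862 / √(0.2572 × 0.5366) = 0.2862 / 0.37150 = 0.7704

0.77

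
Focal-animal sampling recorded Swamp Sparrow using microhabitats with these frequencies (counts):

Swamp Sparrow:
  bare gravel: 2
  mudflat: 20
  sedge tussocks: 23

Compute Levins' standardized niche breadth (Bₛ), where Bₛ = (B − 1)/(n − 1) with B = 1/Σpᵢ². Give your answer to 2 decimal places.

0.59

Proportions for Swamp Sparrow (n=45): 2/45=0.0444, 20/45=0.4444, 23/45=0.5111
Σpᵢ² = 0.0444² + 0.4444² + 0.5111² = 0.001971 + 0.197491 + 0.261223 = 0.460685
B = 1 / 0.460685 = 2.1707
Bₛ = (B − 1)/(n − 1) = (2.1707 − 1)/(3 − 1) = 1.1707/2 = 0.5854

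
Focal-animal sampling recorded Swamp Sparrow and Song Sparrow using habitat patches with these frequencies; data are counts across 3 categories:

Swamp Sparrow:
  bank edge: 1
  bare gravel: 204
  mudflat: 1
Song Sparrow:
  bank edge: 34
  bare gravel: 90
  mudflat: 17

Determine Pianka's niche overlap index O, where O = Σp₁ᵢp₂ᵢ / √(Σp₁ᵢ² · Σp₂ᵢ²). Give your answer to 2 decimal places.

0.92

Proportions for Swamp Sparrow (n=206): 1/206=0.0049, 204/206=0.9903, 1/206=0.0049
Proportions for Song Sparrow (n=141): 34/141=0.2411, 90/141=0.6383, 17/141=0.1206
Σ p₁ᵢp₂ᵢ = 0.001181 + 0.632108 + 0.000591 = 0.633880
Σp_1ᵢ² = 0.0049² + 0.9903² + 0.0049² = 0.000024 + 0.980694 + 0.000024 = 0.980742
Σp_2ᵢ² = 0.2411² + 0.6383² + 0.1206² = 0.058129 + 0.407427 + 0.014544 = 0.480100
O = 0.633880 / √(0.980742 × 0.480100) = 0.633880 / 0.6861882 = 0.9238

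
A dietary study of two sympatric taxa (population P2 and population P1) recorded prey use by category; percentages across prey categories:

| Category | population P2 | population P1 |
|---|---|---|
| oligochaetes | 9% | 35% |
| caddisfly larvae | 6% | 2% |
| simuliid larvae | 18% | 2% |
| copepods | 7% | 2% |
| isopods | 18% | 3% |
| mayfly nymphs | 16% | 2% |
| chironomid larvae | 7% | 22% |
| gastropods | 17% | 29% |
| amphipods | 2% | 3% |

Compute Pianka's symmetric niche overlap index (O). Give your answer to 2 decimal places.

Convert percentages to proportions (divide by 100).
Σ p₁ᵢp₂ᵢ = 0.0315 + 0.0012 + 0.0036 + 0.0014 + 0.0054 + 0.0032 + 0.0154 + 0.0493 + 0.0006 = 0.1116
Σp_1ᵢ² = 0.09² + 0.06² + 0.18² + 0.07² + 0.18² + 0.16² + 0.07² + 0.17² + 0.02² = 0.0081 + 0.0036 + 0.0324 + 0.0049 + 0.0324 + 0.0256 + 0.0049 + 0.0289 + 0.0004 = 0.1412
Σp_2ᵢ² = 0.35² + 0.02² + 0.02² + 0.02² + 0.03² + 0.02² + 0.22² + 0.29² + 0.03² = 0.1225 + 0.0004 + 0.0004 + 0.0004 + 0.0009 + 0.0004 + 0.0484 + 0.0841 + 0.0009 = 0.2584
O = 0.1116 / √(0.1412 × 0.2584) = 0.1116 / 0.19101 = 0.5843

0.58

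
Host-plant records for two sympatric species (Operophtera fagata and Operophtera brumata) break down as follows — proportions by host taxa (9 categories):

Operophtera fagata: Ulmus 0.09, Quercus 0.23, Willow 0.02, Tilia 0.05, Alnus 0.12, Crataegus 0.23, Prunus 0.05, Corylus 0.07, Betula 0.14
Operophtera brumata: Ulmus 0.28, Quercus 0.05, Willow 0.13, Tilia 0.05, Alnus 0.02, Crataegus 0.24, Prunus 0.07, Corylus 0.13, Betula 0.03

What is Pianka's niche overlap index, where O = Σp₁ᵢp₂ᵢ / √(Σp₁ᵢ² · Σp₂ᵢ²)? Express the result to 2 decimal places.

Σ p₁ᵢp₂ᵢ = 0.0252 + 0.0115 + 0.0026 + 0.0025 + 0.0024 + 0.0552 + 0.0035 + 0.0091 + 0.0042 = 0.1162
Σp_1ᵢ² = 0.09² + 0.23² + 0.02² + 0.05² + 0.12² + 0.23² + 0.05² + 0.07² + 0.14² = 0.0081 + 0.0529 + 0.0004 + 0.0025 + 0.0144 + 0.0529 + 0.0025 + 0.0049 + 0.0196 = 0.1582
Σp_2ᵢ² = 0.28² + 0.05² + 0.13² + 0.05² + 0.02² + 0.24² + 0.07² + 0.13² + 0.03² = 0.0784 + 0.0025 + 0.0169 + 0.0025 + 0.0004 + 0.0576 + 0.0049 + 0.0169 + 0.0009 = 0.1810
O = 0.1162 / √(0.1582 × 0.1810) = 0.1162 / 0.16922 = 0.6867

0.69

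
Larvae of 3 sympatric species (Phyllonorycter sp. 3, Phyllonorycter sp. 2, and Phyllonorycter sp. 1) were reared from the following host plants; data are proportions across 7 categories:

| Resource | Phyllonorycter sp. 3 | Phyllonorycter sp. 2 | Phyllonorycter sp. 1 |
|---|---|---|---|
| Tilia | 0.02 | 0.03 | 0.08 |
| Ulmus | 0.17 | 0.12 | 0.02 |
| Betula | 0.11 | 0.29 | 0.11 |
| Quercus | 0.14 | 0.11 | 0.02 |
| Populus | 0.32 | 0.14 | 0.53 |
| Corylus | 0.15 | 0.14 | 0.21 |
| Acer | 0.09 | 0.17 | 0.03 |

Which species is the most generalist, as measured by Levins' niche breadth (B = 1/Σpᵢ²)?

Phyllonorycter sp. 2

Σp_3ᵢ² = 0.02² + 0.17² + 0.11² + 0.14² + 0.32² + 0.15² + 0.09² = 0.0004 + 0.0289 + 0.0121 + 0.0196 + 0.1024 + 0.0225 + 0.0081 = 0.1940
B_3 = 1 / 0.1940 = 5.1546
Σp_2ᵢ² = 0.03² + 0.12² + 0.29² + 0.11² + 0.14² + 0.14² + 0.17² = 0.0009 + 0.0144 + 0.0841 + 0.0121 + 0.0196 + 0.0196 + 0.0289 = 0.1796
B_2 = 1 / 0.1796 = 5.5679
Σp_1ᵢ² = 0.08² + 0.02² + 0.11² + 0.02² + 0.53² + 0.21² + 0.03² = 0.0064 + 0.0004 + 0.0121 + 0.0004 + 0.2809 + 0.0441 + 0.0009 = 0.3452
B_1 = 1 / 0.3452 = 2.8969
Highest B → broadest niche (most generalist): Phyllonorycter sp. 2 (B = 5.57).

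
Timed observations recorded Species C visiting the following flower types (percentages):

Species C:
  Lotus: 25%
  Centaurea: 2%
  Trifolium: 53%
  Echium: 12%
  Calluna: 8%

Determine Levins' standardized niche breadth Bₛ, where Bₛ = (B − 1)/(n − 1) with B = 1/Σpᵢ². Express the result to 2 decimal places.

0.44

Convert percentages to proportions (divide by 100).
Σpᵢ² = 0.25² + 0.02² + 0.53² + 0.12² + 0.08² = 0.0625 + 0.0004 + 0.2809 + 0.0144 + 0.0064 = 0.3646
B = 1 / 0.3646 = 2.7427
Bₛ = (B − 1)/(n − 1) = (2.7427 − 1)/(5 − 1) = 1.7427/4 = 0.4357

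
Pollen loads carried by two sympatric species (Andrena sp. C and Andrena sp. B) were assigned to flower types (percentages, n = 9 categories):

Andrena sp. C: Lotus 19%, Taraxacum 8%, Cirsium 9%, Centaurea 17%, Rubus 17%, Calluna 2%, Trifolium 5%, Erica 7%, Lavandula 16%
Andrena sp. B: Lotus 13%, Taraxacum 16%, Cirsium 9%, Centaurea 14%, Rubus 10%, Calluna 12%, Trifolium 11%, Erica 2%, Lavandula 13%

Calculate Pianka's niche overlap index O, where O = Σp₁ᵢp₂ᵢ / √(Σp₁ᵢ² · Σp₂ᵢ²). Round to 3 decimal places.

0.879

Convert percentages to proportions (divide by 100).
Σ p₁ᵢp₂ᵢ = 0.0247 + 0.0128 + 0.0081 + 0.0238 + 0.0170 + 0.0024 + 0.0055 + 0.0014 + 0.0208 = 0.1165
Σp_1ᵢ² = 0.19² + 0.08² + 0.09² + 0.17² + 0.17² + 0.02² + 0.05² + 0.07² + 0.16² = 0.0361 + 0.0064 + 0.0081 + 0.0289 + 0.0289 + 0.0004 + 0.0025 + 0.0049 + 0.0256 = 0.1418
Σp_2ᵢ² = 0.13² + 0.16² + 0.09² + 0.14² + 0.10² + 0.12² + 0.11² + 0.02² + 0.13² = 0.0169 + 0.0256 + 0.0081 + 0.0196 + 0.0100 + 0.0144 + 0.0121 + 0.0004 + 0.0169 = 0.1240
O = 0.1165 / √(0.1418 × 0.1240) = 0.1165 / 0.132602 = 0.87857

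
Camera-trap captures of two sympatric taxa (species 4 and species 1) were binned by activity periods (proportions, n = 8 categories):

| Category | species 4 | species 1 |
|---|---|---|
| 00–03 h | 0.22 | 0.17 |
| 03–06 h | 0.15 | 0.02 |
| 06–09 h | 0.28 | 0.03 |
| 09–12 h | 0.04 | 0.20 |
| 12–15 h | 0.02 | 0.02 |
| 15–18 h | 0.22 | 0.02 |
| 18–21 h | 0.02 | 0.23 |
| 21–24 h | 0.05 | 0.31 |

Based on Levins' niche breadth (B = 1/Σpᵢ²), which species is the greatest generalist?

species 4

Σp_4ᵢ² = 0.22² + 0.15² + 0.28² + 0.04² + 0.02² + 0.22² + 0.02² + 0.05² = 0.0484 + 0.0225 + 0.0784 + 0.0016 + 0.0004 + 0.0484 + 0.0004 + 0.0025 = 0.2026
B_4 = 1 / 0.2026 = 4.9358
Σp_1ᵢ² = 0.17² + 0.02² + 0.03² + 0.20² + 0.02² + 0.02² + 0.23² + 0.31² = 0.0289 + 0.0004 + 0.0009 + 0.0400 + 0.0004 + 0.0004 + 0.0529 + 0.0961 = 0.2200
B_1 = 1 / 0.2200 = 4.5455
Highest B → broadest niche (most generalist): species 4 (B = 4.94).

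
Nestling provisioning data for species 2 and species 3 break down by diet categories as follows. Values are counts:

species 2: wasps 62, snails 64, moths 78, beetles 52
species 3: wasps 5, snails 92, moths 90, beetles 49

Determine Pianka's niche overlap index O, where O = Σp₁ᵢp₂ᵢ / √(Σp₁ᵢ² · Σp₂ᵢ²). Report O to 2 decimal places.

Proportions for species 2 (n=256): 62/256=0.2422, 64/256=0.2500, 78/256=0.3047, 52/256=0.2031
Proportions for species 3 (n=236): 5/236=0.0212, 92/236=0.3898, 90/236=0.3814, 49/236=0.2076
Σ p₁ᵢp₂ᵢ = 0.005135 + 0.097450 + 0.116213 + 0.042164 = 0.260962
Σp_1ᵢ² = 0.2422² + 0.2500² + 0.3047² + 0.2031² = 0.058661 + 0.062500 + 0.092842 + 0.041250 = 0.255253
Σp_2ᵢ² = 0.0212² + 0.3898² + 0.3814² + 0.2076² = 0.000449 + 0.151944 + 0.145466 + 0.043098 = 0.340957
O = 0.260962 / √(0.255253 × 0.340957) = 0.260962 / 0.2950090 = 0.8846

0.88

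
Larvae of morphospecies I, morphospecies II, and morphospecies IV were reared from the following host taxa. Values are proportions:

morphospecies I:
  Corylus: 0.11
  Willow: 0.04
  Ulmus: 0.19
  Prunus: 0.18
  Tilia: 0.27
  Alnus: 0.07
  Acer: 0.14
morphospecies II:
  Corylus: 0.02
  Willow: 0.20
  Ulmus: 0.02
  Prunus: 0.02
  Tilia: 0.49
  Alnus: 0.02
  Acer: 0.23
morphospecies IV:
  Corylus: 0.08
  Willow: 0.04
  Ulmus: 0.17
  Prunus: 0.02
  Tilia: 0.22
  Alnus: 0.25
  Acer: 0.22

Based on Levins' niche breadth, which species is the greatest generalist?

Σp_Iᵢ² = 0.11² + 0.04² + 0.19² + 0.18² + 0.27² + 0.07² + 0.14² = 0.0121 + 0.0016 + 0.0361 + 0.0324 + 0.0729 + 0.0049 + 0.0196 = 0.1796
B_I = 1 / 0.1796 = 5.5679
Σp_IIᵢ² = 0.02² + 0.20² + 0.02² + 0.02² + 0.49² + 0.02² + 0.23² = 0.0004 + 0.0400 + 0.0004 + 0.0004 + 0.2401 + 0.0004 + 0.0529 = 0.3346
B_II = 1 / 0.3346 = 2.9886
Σp_IVᵢ² = 0.08² + 0.04² + 0.17² + 0.02² + 0.22² + 0.25² + 0.22² = 0.0064 + 0.0016 + 0.0289 + 0.0004 + 0.0484 + 0.0625 + 0.0484 = 0.1966
B_IV = 1 / 0.1966 = 5.0865
Highest B → broadest niche (most generalist): morphospecies I (B = 5.57).

morphospecies I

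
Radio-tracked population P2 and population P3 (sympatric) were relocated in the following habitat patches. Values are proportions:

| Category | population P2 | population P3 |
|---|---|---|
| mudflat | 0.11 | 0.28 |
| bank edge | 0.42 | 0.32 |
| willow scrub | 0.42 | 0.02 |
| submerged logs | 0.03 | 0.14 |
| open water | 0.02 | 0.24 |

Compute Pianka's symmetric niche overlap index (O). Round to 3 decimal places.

Σ p₁ᵢp₂ᵢ = 0.0308 + 0.1344 + 0.0084 + 0.0042 + 0.0048 = 0.1826
Σp_1ᵢ² = 0.11² + 0.42² + 0.42² + 0.03² + 0.02² = 0.0121 + 0.1764 + 0.1764 + 0.0009 + 0.0004 = 0.3662
Σp_2ᵢ² = 0.28² + 0.32² + 0.02² + 0.14² + 0.24² = 0.0784 + 0.1024 + 0.0004 + 0.0196 + 0.0576 = 0.2584
O = 0.1826 / √(0.3662 × 0.2584) = 0.1826 / 0.307614 = 0.59360

0.594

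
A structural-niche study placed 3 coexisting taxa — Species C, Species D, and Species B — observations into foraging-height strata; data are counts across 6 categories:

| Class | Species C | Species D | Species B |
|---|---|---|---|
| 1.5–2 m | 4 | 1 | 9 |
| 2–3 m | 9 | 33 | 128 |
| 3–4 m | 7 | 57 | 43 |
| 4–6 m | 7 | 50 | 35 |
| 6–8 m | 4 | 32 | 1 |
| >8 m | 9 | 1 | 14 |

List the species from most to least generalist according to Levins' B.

Species C > Species D > Species B

Proportions for Species C (n=40): 4/40=0.1000, 9/40=0.2250, 7/40=0.1750, 7/40=0.1750, 4/40=0.1000, 9/40=0.2250
Proportions for Species D (n=174): 1/174=0.0057, 33/174=0.1897, 57/174=0.3276, 50/174=0.2874, 32/174=0.1839, 1/174=0.0057
Proportions for Species B (n=230): 9/230=0.0391, 128/230=0.5565, 43/230=0.1870, 35/230=0.1522, 1/230=0.0043, 14/230=0.0609
Σp_Cᵢ² = 0.1000² + 0.2250² + 0.1750² + 0.1750² + 0.1000² + 0.2250² = 0.010000 + 0.050625 + 0.030625 + 0.030625 + 0.010000 + 0.050625 = 0.182500
B_C = 1 / 0.182500 = 5.4795
Σp_Dᵢ² = 0.0057² + 0.1897² + 0.3276² + 0.2874² + 0.1839² + 0.0057² = 0.000032 + 0.035986 + 0.107322 + 0.082599 + 0.033819 + 0.000032 = 0.259790
B_D = 1 / 0.259790 = 3.8493
Σp_Bᵢ² = 0.0391² + 0.5565² + 0.1870² + 0.1522² + 0.0043² + 0.0609² = 0.001529 + 0.309692 + 0.034969 + 0.023165 + 0.000018 + 0.003709 = 0.373082
B_B = 1 / 0.373082 = 2.6804
Ranking by B (broadest → narrowest): Species C (5.48) > Species D (3.85) > Species B (2.68)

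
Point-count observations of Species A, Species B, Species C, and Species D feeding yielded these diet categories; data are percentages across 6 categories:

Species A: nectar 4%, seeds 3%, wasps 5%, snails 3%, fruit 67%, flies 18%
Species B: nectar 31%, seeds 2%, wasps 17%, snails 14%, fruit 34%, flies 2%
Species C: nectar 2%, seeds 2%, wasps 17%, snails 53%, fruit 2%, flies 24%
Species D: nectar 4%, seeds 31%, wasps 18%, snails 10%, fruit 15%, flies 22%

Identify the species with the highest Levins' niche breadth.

Species D

Convert percentages to proportions (divide by 100).
Σp_Aᵢ² = 0.04² + 0.03² + 0.05² + 0.03² + 0.67² + 0.18² = 0.0016 + 0.0009 + 0.0025 + 0.0009 + 0.4489 + 0.0324 = 0.4872
B_A = 1 / 0.4872 = 2.0525
Σp_Bᵢ² = 0.31² + 0.02² + 0.17² + 0.14² + 0.34² + 0.02² = 0.0961 + 0.0004 + 0.0289 + 0.0196 + 0.1156 + 0.0004 = 0.2610
B_B = 1 / 0.2610 = 3.8314
Σp_Cᵢ² = 0.02² + 0.02² + 0.17² + 0.53² + 0.02² + 0.24² = 0.0004 + 0.0004 + 0.0289 + 0.2809 + 0.0004 + 0.0576 = 0.3686
B_C = 1 / 0.3686 = 2.7130
Σp_Dᵢ² = 0.04² + 0.31² + 0.18² + 0.10² + 0.15² + 0.22² = 0.0016 + 0.0961 + 0.0324 + 0.0100 + 0.0225 + 0.0484 = 0.2110
B_D = 1 / 0.2110 = 4.7393
Highest B → broadest niche (most generalist): Species D (B = 4.74).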